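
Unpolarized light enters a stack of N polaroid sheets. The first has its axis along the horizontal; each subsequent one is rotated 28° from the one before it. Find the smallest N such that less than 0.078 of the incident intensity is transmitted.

First polarizer halves the unpolarized light: factor 1/2.
Each further stage multiplies by cos²(28°) = 0.7796.
After N polarizers: T = 0.5·0.7796^(N−1). Require T < 0.078 ⇒ N−1 > ln(0.078/0.5)/ln(0.7796) = 7.46, so N−1 ≥ 8 and N = 9.
Check: N=9 gives T = 0.06822 < 0.078; N=8 gives T = 0.08751.

N = 9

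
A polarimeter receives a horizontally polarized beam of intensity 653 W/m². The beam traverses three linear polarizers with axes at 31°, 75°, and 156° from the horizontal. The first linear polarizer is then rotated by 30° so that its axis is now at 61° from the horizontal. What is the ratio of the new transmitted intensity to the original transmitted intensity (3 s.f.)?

Before rotation:
I₁ = I₀ cos²(31° − 0°) = I₀ cos²(31°) = 0.7347 I₀.
I₂ = I₁ cos²(75° − 31°) = 0.7347 I₀ · cos²(44°) = 0.3802 I₀.
I₃ = I₂ cos²(156° − 75°) = 0.3802 I₀ · cos²(81°) = 0.009304 I₀.
After rotation:
I₁ = I₀ cos²(61° − 0°) = I₀ cos²(61°) = 0.235 I₀.
I₂ = I₁ cos²(75° − 61°) = 0.235 I₀ · cos²(14°) = 0.2213 I₀.
I₃ = I₂ cos²(156° − 75°) = 0.2213 I₀ · cos²(81°) = 0.005415 I₀.
Ratio = 0.005415 / 0.009304 = 0.582.

I_new/I_old ≈ 0.582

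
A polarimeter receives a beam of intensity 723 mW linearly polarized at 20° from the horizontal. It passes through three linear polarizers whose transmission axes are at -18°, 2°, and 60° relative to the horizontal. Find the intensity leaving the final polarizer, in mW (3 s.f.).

I₁ = 723 mW · cos²(38°) = 449 mW.
I₂ = I₁ · cos²(20°) = 449 · 0.883 = 396.4 mW.
I₃ = I₂ · cos²(58°) = 396.4 · 0.2808 = 111.3 mW.

I ≈ 111 mW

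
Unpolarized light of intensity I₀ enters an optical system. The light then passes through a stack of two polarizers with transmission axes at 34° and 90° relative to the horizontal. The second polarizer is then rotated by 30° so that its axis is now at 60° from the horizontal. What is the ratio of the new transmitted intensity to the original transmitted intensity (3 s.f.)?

I_new/I_old ≈ 2.58

Before rotation:
Unpolarized light through the first polarizer → I₁ = ½ I₀, now polarized at 34°.
I₂ = I₁ cos²(90° − 34°) = 0.5 I₀ · cos²(56°) = 0.1563 I₀.
After rotation:
Unpolarized light through the first polarizer → I₁ = ½ I₀, now polarized at 34°.
I₂ = I₁ cos²(60° − 34°) = 0.5 I₀ · cos²(26°) = 0.4039 I₀.
Ratio = 0.4039 / 0.1563 = 2.583.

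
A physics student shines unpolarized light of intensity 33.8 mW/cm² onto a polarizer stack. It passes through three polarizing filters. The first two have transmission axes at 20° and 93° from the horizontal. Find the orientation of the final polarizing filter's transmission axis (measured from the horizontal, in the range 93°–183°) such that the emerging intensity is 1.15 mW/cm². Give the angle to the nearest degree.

Unpolarized light through the first polarizer → I₁ = ½ I₀, now polarized at 20°.
I₂ = I₁ cos²(93° − 20°) = 0.5 I₀ · cos²(73°) = 0.04274 I₀.
Target fraction: 1.15 / 33.8 mW/cm² = 0.03402 of I₀.
Need I₃/I₀ = 0.03402, so cos²(θ − 93°) = 0.03402 / 0.04274 = 0.7961.
θ − 93° = arccos(√0.7961) = 26.8°, giving θ ≈ 93 + 26.8 = 119.8°.

θ ≈ 120°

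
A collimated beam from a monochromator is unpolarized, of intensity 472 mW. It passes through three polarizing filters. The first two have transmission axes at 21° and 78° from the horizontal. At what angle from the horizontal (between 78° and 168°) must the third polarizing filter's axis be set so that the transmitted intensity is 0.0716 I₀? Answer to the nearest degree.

Unpolarized light through the first polarizer → I₁ = ½ I₀, now polarized at 21°.
I₂ = I₁ cos²(78° − 21°) = 0.5 I₀ · cos²(57°) = 0.1483 I₀.
Need I₃/I₀ = 0.0716, so cos²(θ − 78°) = 0.0716 / 0.1483 = 0.4828.
θ − 78° = arccos(√0.4828) = 46.0°, giving θ ≈ 78 + 46.0 = 124.0°.

θ ≈ 124°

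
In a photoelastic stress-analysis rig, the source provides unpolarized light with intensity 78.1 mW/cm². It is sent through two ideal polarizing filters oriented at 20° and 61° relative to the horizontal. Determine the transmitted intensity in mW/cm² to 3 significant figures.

I ≈ 22.2 mW/cm²

Unpolarized light through the first polarizer → I₁ = 78.1 mW/cm²/2 = 39.05 mW/cm², polarized at 20°.
I₂ = I₁ · cos²(41°) = 39.05 · 0.5696 = 22.24 mW/cm².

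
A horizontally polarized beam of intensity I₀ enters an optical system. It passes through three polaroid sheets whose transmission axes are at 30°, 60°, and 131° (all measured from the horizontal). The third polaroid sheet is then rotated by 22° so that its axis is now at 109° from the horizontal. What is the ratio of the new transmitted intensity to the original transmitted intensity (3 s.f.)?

I_new/I_old ≈ 4.06

Before rotation:
I₁ = I₀ cos²(30° − 0°) = I₀ cos²(30°) = 0.75 I₀.
I₂ = I₁ cos²(60° − 30°) = 0.75 I₀ · cos²(30°) = 0.5625 I₀.
I₃ = I₂ cos²(131° − 60°) = 0.5625 I₀ · cos²(71°) = 0.05962 I₀.
After rotation:
I₁ = I₀ cos²(30° − 0°) = I₀ cos²(30°) = 0.75 I₀.
I₂ = I₁ cos²(60° − 30°) = 0.75 I₀ · cos²(30°) = 0.5625 I₀.
I₃ = I₂ cos²(109° − 60°) = 0.5625 I₀ · cos²(49°) = 0.2421 I₀.
Ratio = 0.2421 / 0.05962 = 4.061.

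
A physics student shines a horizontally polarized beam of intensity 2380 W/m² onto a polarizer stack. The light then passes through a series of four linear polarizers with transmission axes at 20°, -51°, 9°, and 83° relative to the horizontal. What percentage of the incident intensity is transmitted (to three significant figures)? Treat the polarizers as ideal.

I₁ = 2380 W/m² · cos²(20°) = 2102 W/m².
I₂ = I₁ · cos²(71°) = 2102 · 0.106 = 222.8 W/m².
I₃ = I₂ · cos²(60°) = 222.8 · 0.25 = 55.69 W/m².
I₄ = I₃ · cos²(74°) = 55.69 · 0.07598 = 4.231 W/m².
That is 0.1778% of the incident intensity.

≈ 0.178%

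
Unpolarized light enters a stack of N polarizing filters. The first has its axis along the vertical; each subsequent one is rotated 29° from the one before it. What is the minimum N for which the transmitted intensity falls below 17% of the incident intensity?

N = 6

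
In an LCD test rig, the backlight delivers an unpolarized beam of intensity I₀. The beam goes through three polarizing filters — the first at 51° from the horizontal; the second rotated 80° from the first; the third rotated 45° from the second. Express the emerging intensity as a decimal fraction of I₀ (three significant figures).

Unpolarized light through the first polarizer → I₁ = ½ I₀, now polarized at 51°.
I₂ = I₁ cos²(80°) = 0.5 · 0.03015 I₀ = 0.01508 I₀.
I₃ = I₂ cos²(45°) = 0.01508 · 0.5 I₀ = 0.007538 I₀.
Transmitted fraction = 0.007538.

≈ 0.00754 I₀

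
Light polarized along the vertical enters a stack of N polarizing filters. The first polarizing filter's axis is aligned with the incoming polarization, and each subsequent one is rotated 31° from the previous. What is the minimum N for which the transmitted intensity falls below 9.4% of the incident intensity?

N = 9

First polarizer is aligned with the polarization: full transmission.
Each further stage multiplies by cos²(31°) = 0.7347.
After N polarizers: T = 0.7347^(N−1). Require T < 0.094 ⇒ N−1 > ln(0.094)/ln(0.7347) = 7.67, so N−1 ≥ 8 and N = 9.
Check: N=9 gives T = 0.08493 < 0.094; N=8 gives T = 0.1156.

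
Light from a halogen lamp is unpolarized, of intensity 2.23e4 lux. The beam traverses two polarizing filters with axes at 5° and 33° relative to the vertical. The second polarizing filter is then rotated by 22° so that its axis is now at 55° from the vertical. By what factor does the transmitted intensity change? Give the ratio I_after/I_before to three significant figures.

Before rotation:
Unpolarized light through the first polarizer → I₁ = ½ I₀, now polarized at 5°.
I₂ = I₁ cos²(33° − 5°) = 0.5 I₀ · cos²(28°) = 0.3898 I₀.
After rotation:
Unpolarized light through the first polarizer → I₁ = ½ I₀, now polarized at 5°.
I₂ = I₁ cos²(55° − 5°) = 0.5 I₀ · cos²(50°) = 0.2066 I₀.
Ratio = 0.2066 / 0.3898 = 0.53.

I_new/I_old ≈ 0.530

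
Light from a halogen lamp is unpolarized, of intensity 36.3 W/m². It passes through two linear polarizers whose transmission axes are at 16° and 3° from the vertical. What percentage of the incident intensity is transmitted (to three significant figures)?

≈ 47.5%

Unpolarized light through the first polarizer → I₁ = 36.3 W/m²/2 = 18.15 W/m², polarized at 16°.
I₂ = I₁ · cos²(13°) = 18.15 · 0.9494 = 17.23 W/m².
That is 47.47% of the incident intensity.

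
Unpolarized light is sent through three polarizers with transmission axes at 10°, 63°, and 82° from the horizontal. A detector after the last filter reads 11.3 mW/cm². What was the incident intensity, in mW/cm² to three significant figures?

I₀ ≈ 69.8 mW/cm²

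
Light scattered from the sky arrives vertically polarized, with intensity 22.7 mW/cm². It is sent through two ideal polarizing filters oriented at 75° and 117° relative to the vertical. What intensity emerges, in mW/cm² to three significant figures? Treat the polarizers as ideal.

I ≈ 0.840 mW/cm²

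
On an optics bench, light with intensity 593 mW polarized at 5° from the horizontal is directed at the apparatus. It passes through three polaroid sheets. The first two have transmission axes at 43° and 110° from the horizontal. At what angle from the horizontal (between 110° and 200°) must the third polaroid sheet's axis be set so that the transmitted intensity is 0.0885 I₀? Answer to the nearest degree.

By Malus's law, I₁ = I₀ cos²(43° − 5°) = I₀ cos²(38°) = 0.621 I₀.
I₂ = I₁ cos²(110° − 43°) = 0.621 I₀ · cos²(67°) = 0.0948 I₀.
Need I₃/I₀ = 0.0885, so cos²(θ − 110°) = 0.0885 / 0.0948 = 0.9335.
θ − 110° = arccos(√0.9335) = 14.9°, giving θ ≈ 110 + 14.9 = 124.9°.

θ ≈ 125°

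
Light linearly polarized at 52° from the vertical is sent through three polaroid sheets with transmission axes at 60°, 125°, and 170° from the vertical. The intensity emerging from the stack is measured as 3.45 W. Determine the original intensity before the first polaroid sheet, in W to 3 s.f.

I₁ = I₀ cos²(60° − 52°) = I₀ cos²(8°) = 0.9806 I₀.
I₂ = I₁ cos²(125° − 60°) = 0.9806 I₀ · cos²(65°) = 0.1751 I₀.
I₃ = I₂ cos²(170° − 125°) = 0.1751 I₀ · cos²(45°) = 0.08757 I₀.
So 3.45 W = 0.08757 I₀, giving I₀ = 3.45/0.08757 = 39.4 W.

I₀ ≈ 39.4 W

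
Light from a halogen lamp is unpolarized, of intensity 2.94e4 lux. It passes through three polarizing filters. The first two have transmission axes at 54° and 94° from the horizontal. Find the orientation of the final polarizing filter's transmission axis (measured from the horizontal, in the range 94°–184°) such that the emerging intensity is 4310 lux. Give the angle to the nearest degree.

Unpolarized light through the first polarizer → I₁ = ½ I₀, now polarized at 54°.
I₂ = I₁ cos²(94° − 54°) = 0.5 I₀ · cos²(40°) = 0.2934 I₀.
Target fraction: 4310 / 2.94e4 lux = 0.1466 of I₀.
Need I₃/I₀ = 0.1466, so cos²(θ − 94°) = 0.1466 / 0.2934 = 0.4996.
θ − 94° = arccos(√0.4996) = 45.0°, giving θ ≈ 94 + 45.0 = 139.0°.

θ ≈ 139°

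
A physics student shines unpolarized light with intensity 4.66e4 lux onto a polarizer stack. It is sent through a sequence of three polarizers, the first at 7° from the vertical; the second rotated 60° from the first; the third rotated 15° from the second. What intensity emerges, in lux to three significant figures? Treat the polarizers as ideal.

I ≈ 5430 lux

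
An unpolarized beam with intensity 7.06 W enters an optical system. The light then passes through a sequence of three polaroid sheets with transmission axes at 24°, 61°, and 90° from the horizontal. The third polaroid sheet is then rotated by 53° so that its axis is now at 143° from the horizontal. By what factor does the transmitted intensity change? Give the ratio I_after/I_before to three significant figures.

Before rotation:
Unpolarized light through the first polarizer → I₁ = ½ I₀, now polarized at 24°.
I₂ = I₁ cos²(61° − 24°) = 0.5 I₀ · cos²(37°) = 0.3189 I₀.
I₃ = I₂ cos²(90° − 61°) = 0.3189 I₀ · cos²(29°) = 0.244 I₀.
After rotation:
Unpolarized light through the first polarizer → I₁ = ½ I₀, now polarized at 24°.
I₂ = I₁ cos²(61° − 24°) = 0.5 I₀ · cos²(37°) = 0.3189 I₀.
I₃ = I₂ cos²(143° − 61°) = 0.3189 I₀ · cos²(82°) = 0.006177 I₀.
Ratio = 0.006177 / 0.244 = 0.02532.

I_new/I_old ≈ 0.0253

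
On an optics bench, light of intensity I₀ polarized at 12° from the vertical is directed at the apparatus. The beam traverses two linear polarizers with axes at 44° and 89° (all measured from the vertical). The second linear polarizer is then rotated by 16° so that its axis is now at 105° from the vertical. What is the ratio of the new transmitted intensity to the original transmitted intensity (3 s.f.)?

I_new/I_old ≈ 0.470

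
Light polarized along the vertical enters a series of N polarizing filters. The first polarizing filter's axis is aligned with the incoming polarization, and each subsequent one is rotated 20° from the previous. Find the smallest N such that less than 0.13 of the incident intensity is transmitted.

First polarizer is aligned with the polarization: full transmission.
Each further stage multiplies by cos²(20°) = 0.883.
After N polarizers: T = 0.883^(N−1). Require T < 0.13 ⇒ N−1 > ln(0.13)/ln(0.883) = 16.40, so N−1 ≥ 17 and N = 18.
Check: N=18 gives T = 0.1206 < 0.13; N=17 gives T = 0.1366.

N = 18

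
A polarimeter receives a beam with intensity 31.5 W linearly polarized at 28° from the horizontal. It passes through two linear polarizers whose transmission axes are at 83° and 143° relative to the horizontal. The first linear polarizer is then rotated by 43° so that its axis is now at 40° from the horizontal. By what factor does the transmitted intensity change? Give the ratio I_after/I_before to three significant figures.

I_new/I_old ≈ 0.589

Before rotation:
By Malus's law, I₁ = I₀ cos²(83° − 28°) = I₀ cos²(55°) = 0.329 I₀.
I₂ = I₁ cos²(143° − 83°) = 0.329 I₀ · cos²(60°) = 0.08225 I₀.
After rotation:
I₁ = I₀ cos²(40° − 28°) = I₀ cos²(12°) = 0.9568 I₀.
Angle between axes 1 and 2: 77°. I₂ = 0.9568 I₀ · cos²(77°) = 0.04842 I₀.
Ratio = 0.04842 / 0.08225 = 0.5887.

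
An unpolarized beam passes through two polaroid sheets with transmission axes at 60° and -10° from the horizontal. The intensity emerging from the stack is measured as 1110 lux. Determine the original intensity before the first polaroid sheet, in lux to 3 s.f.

I₀ ≈ 1.90e4 lux

Unpolarized light through the first polarizer → I₁ = ½ I₀, now polarized at 60°.
I₂ = I₁ cos²(-10° − 60°) = 0.5 I₀ · cos²(70°) = 0.05849 I₀.
So 1110 lux = 0.05849 I₀, giving I₀ = 1110/0.05849 = 1.898e+04 lux.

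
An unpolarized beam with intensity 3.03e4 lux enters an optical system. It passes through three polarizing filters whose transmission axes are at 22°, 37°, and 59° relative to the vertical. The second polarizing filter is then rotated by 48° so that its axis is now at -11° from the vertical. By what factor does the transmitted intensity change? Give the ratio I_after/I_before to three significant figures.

I_new/I_old ≈ 0.103

Before rotation:
Unpolarized light through the first polarizer → I₁ = ½ I₀, now polarized at 22°.
I₂ = I₁ cos²(37° − 22°) = 0.5 I₀ · cos²(15°) = 0.4665 I₀.
I₃ = I₂ cos²(59° − 37°) = 0.4665 I₀ · cos²(22°) = 0.401 I₀.
After rotation:
Unpolarized light through the first polarizer → I₁ = ½ I₀, now polarized at 22°.
I₂ = I₁ cos²(-11° − 22°) = 0.5 I₀ · cos²(33°) = 0.3517 I₀.
I₃ = I₂ cos²(59° + 11°) = 0.3517 I₀ · cos²(70°) = 0.04114 I₀.
Ratio = 0.04114 / 0.401 = 0.1026.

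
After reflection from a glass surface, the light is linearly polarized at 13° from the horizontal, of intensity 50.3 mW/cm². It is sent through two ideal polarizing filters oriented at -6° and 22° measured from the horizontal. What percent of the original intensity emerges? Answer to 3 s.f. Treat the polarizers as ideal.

I₁ = 50.3 mW/cm² · cos²(19°) = 44.97 mW/cm².
I₂ = I₁ · cos²(28°) = 44.97 · 0.7796 = 35.06 mW/cm².
That is 69.7% of the incident intensity.

≈ 69.7%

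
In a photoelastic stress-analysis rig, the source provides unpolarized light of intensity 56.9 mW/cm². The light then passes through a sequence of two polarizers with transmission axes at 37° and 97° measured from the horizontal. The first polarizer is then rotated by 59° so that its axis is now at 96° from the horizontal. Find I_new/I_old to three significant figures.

Before rotation:
Unpolarized light through the first polarizer → I₁ = ½ I₀, now polarized at 37°.
I₂ = I₁ cos²(97° − 37°) = 0.5 I₀ · cos²(60°) = 0.125 I₀.
After rotation:
Unpolarized light through the first polarizer → I₁ = ½ I₀, now polarized at 96°.
I₂ = I₁ cos²(97° − 96°) = 0.5 I₀ · cos²(1°) = 0.4998 I₀.
Ratio = 0.4998 / 0.125 = 3.999.

I_new/I_old ≈ 4.00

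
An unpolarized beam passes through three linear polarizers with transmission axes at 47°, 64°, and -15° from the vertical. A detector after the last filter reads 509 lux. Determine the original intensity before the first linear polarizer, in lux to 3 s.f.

Unpolarized light through the first polarizer → I₁ = ½ I₀, now polarized at 47°.
I₂ = I₁ cos²(64° − 47°) = 0.5 I₀ · cos²(17°) = 0.4573 I₀.
I₃ = I₂ cos²(-15° − 64°) = 0.4573 I₀ · cos²(79°) = 0.01665 I₀.
So 509 lux = 0.01665 I₀, giving I₀ = 509/0.01665 = 3.057e+04 lux.

I₀ ≈ 3.06e4 lux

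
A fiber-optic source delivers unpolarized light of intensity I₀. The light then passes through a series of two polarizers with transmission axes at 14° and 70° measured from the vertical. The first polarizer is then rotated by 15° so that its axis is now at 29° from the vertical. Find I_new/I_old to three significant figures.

I_new/I_old ≈ 1.82

Before rotation:
Unpolarized light through the first polarizer → I₁ = ½ I₀, now polarized at 14°.
I₂ = I₁ cos²(70° − 14°) = 0.5 I₀ · cos²(56°) = 0.1563 I₀.
After rotation:
Unpolarized light through the first polarizer → I₁ = ½ I₀, now polarized at 29°.
I₂ = I₁ cos²(70° − 29°) = 0.5 I₀ · cos²(41°) = 0.2848 I₀.
Ratio = 0.2848 / 0.1563 = 1.822.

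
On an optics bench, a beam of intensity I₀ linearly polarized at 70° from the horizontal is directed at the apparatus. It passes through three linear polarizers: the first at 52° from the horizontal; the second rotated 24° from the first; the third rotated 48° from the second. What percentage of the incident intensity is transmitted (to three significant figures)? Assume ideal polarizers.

I₁ = I₀ cos²(52° − 70°) = I₀ cos²(18°) = 0.9045 I₀.
I₂ = I₁ cos²(24°) = 0.9045 · 0.8346 I₀ = 0.7549 I₀.
I₃ = I₂ cos²(48°) = 0.7549 · 0.4477 I₀ = 0.338 I₀.
That is 33.8% of the incident intensity.

≈ 33.8%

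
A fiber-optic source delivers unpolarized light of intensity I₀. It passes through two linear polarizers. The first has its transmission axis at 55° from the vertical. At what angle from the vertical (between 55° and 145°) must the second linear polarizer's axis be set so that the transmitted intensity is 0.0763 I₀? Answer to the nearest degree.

Unpolarized light through the first polarizer → I₁ = ½ I₀, now polarized at 55°.
Need I₂/I₀ = 0.0763, so cos²(θ − 55°) = 0.0763 / 0.5 = 0.1526.
θ − 55° = arccos(√0.1526) = 67.0°, giving θ ≈ 55 + 67.0 = 122.0°.

θ ≈ 122°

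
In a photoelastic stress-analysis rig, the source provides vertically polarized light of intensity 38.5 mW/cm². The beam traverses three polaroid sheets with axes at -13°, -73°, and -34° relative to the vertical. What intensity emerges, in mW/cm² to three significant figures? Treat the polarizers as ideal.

I ≈ 5.52 mW/cm²

I₁ = 38.5 mW/cm² · cos²(13°) = 36.55 mW/cm².
I₂ = I₁ · cos²(60°) = 36.55 · 0.25 = 9.138 mW/cm².
I₃ = I₂ · cos²(39°) = 9.138 · 0.604 = 5.519 mW/cm².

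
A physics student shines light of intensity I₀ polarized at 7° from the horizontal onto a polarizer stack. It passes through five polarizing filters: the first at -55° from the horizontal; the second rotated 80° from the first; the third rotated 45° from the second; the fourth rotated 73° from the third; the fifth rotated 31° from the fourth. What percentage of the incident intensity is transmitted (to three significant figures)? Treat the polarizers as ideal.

≈ 0.0209%

I₁ = I₀ cos²(-55° − 7°) = I₀ cos²(62°) = 0.2204 I₀.
I₂ = I₁ cos²(80°) = 0.2204 · 0.03015 I₀ = 0.006646 I₀.
I₃ = I₂ cos²(45°) = 0.006646 · 0.5 I₀ = 0.003323 I₀.
I₄ = I₃ cos²(73°) = 0.003323 · 0.08548 I₀ = 0.0002841 I₀.
I₅ = I₄ cos²(31°) = 0.0002841 · 0.7347 I₀ = 0.0002087 I₀.
That is 0.02087% of the incident intensity.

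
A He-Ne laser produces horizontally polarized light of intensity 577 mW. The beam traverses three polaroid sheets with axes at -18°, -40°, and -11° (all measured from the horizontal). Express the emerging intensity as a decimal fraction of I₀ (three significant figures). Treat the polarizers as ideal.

I/I₀ ≈ 0.595

By Malus's law, I₁ = 577 mW · cos²(18°) = 521.9 mW.
I₂ = I₁ · cos²(22°) = 521.9 · 0.8597 = 448.7 mW.
I₃ = I₂ · cos²(29°) = 448.7 · 0.765 = 343.2 mW.
Transmitted fraction = 0.5948.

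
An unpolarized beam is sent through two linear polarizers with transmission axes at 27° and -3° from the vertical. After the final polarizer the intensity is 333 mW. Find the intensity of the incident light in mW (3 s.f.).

Unpolarized light through the first polarizer → I₁ = ½ I₀, now polarized at 27°.
I₂ = I₁ cos²(-3° − 27°) = 0.5 I₀ · cos²(30°) = 0.375 I₀.
So 333 mW = 0.375 I₀, giving I₀ = 333/0.375 = 888 mW.

I₀ ≈ 888 mW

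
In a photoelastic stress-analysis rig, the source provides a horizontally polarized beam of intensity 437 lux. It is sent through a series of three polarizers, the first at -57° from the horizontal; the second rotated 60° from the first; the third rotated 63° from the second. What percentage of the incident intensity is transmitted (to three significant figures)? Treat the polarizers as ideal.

≈ 1.53%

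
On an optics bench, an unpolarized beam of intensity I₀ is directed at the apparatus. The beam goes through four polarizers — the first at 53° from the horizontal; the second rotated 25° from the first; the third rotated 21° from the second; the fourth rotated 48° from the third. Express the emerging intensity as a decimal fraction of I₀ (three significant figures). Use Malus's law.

≈ 0.160 I₀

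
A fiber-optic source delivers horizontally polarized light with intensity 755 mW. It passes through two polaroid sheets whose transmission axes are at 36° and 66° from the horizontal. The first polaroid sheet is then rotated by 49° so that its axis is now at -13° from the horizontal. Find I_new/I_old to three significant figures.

Before rotation:
I₁ = I₀ cos²(36° − 0°) = I₀ cos²(36°) = 0.6545 I₀.
I₂ = I₁ cos²(66° − 36°) = 0.6545 I₀ · cos²(30°) = 0.4909 I₀.
After rotation:
I₁ = I₀ cos²(-13° − 0°) = I₀ cos²(13°) = 0.9494 I₀.
I₂ = I₁ cos²(66° + 13°) = 0.9494 I₀ · cos²(79°) = 0.03457 I₀.
Ratio = 0.03457 / 0.4909 = 0.07042.

I_new/I_old ≈ 0.0704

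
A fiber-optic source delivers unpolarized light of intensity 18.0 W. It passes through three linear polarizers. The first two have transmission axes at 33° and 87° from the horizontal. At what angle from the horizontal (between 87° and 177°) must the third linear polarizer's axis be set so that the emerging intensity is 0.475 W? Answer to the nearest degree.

Unpolarized light through the first polarizer → I₁ = ½ I₀, now polarized at 33°.
I₂ = I₁ cos²(87° − 33°) = 0.5 I₀ · cos²(54°) = 0.1727 I₀.
Target fraction: 0.475 / 18.0 W = 0.02639 of I₀.
Need I₃/I₀ = 0.02639, so cos²(θ − 87°) = 0.02639 / 0.1727 = 0.1528.
θ − 87° = arccos(√0.1528) = 67.0°, giving θ ≈ 87 + 67.0 = 154.0°.

θ ≈ 154°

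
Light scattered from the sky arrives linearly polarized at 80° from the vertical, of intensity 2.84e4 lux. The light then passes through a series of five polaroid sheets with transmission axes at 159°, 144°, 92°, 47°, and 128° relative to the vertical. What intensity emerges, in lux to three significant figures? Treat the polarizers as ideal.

I ≈ 4.47 lux

I₁ = 2.84e4 lux · cos²(79°) = 1034 lux.
I₂ = I₁ · cos²(15°) = 1034 · 0.933 = 964.7 lux.
I₃ = I₂ · cos²(52°) = 964.7 · 0.379 = 365.7 lux.
I₄ = I₃ · cos²(45°) = 365.7 · 0.5 = 182.8 lux.
I₅ = I₄ · cos²(81°) = 182.8 · 0.02447 = 4.474 lux.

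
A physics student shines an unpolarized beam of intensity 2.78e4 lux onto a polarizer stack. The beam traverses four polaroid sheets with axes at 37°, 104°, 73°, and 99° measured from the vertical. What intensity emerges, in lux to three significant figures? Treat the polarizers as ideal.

Unpolarized light through the first polarizer → I₁ = 2.78e4 lux/2 = 1.39e+04 lux, polarized at 37°.
I₂ = I₁ · cos²(67°) = 1.39e+04 · 0.1527 = 2122 lux.
I₃ = I₂ · cos²(31°) = 2122 · 0.7347 = 1559 lux.
I₄ = I₃ · cos²(26°) = 1559 · 0.8078 = 1260 lux.

I ≈ 1260 lux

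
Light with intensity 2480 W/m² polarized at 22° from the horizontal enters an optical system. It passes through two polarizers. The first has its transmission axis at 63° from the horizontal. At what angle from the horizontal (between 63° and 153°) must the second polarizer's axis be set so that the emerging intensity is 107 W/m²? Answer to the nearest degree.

θ ≈ 137°

I₁ = I₀ cos²(63° − 22°) = I₀ cos²(41°) = 0.5696 I₀.
Target fraction: 107 / 2480 W/m² = 0.04315 of I₀.
Need I₂/I₀ = 0.04315, so cos²(θ − 63°) = 0.04315 / 0.5696 = 0.07575.
θ − 63° = arccos(√0.07575) = 74.0°, giving θ ≈ 63 + 74.0 = 137.0°.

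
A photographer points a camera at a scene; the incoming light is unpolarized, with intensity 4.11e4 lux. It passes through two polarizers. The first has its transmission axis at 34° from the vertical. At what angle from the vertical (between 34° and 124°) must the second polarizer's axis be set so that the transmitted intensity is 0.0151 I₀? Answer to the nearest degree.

θ ≈ 114°

Unpolarized light through the first polarizer → I₁ = ½ I₀, now polarized at 34°.
Need I₂/I₀ = 0.0151, so cos²(θ − 34°) = 0.0151 / 0.5 = 0.0302.
θ − 34° = arccos(√0.0302) = 80.0°, giving θ ≈ 34 + 80.0 = 114.0°.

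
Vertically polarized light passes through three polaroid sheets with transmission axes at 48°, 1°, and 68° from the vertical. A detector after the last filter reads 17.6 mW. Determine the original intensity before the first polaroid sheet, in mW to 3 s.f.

I₀ ≈ 554 mW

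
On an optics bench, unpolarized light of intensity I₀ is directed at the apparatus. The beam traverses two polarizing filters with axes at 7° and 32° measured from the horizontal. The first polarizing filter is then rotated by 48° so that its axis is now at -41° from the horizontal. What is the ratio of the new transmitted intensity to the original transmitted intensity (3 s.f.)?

Before rotation:
Unpolarized light through the first polarizer → I₁ = ½ I₀, now polarized at 7°.
I₂ = I₁ cos²(32° − 7°) = 0.5 I₀ · cos²(25°) = 0.4107 I₀.
After rotation:
Unpolarized light through the first polarizer → I₁ = ½ I₀, now polarized at -41°.
I₂ = I₁ cos²(32° + 41°) = 0.5 I₀ · cos²(73°) = 0.04274 I₀.
Ratio = 0.04274 / 0.4107 = 0.1041.

I_new/I_old ≈ 0.104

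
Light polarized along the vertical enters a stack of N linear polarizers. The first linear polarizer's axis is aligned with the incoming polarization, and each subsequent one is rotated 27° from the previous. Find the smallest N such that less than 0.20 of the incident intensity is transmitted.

N = 8

First polarizer is aligned with the polarization: full transmission.
Each further stage multiplies by cos²(27°) = 0.7939.
After N polarizers: T = 0.7939^(N−1). Require T < 0.20 ⇒ N−1 > ln(0.20)/ln(0.7939) = 6.97, so N−1 ≥ 7 and N = 8.
Check: N=8 gives T = 0.1988 < 0.20; N=7 gives T = 0.2504.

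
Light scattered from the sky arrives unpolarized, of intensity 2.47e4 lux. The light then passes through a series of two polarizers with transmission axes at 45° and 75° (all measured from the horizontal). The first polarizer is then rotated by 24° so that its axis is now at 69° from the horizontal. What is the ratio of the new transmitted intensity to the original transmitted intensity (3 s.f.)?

I_new/I_old ≈ 1.32

Before rotation:
Unpolarized light through the first polarizer → I₁ = ½ I₀, now polarized at 45°.
I₂ = I₁ cos²(75° − 45°) = 0.5 I₀ · cos²(30°) = 0.375 I₀.
After rotation:
Unpolarized light through the first polarizer → I₁ = ½ I₀, now polarized at 69°.
I₂ = I₁ cos²(75° − 69°) = 0.5 I₀ · cos²(6°) = 0.4945 I₀.
Ratio = 0.4945 / 0.375 = 1.319.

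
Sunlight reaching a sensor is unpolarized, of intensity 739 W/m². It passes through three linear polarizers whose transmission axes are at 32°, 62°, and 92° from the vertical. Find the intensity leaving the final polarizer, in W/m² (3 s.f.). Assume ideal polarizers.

Unpolarized light through the first polarizer → I₁ = 739 W/m²/2 = 369.5 W/m², polarized at 32°.
I₂ = I₁ · cos²(30°) = 369.5 · 0.75 = 277.1 W/m².
I₃ = I₂ · cos²(30°) = 277.1 · 0.75 = 207.8 W/m².

I ≈ 208 W/m²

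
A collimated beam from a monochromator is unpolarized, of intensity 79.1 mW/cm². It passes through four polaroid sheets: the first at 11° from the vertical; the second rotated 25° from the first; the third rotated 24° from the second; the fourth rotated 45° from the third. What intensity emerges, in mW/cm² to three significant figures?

I ≈ 13.6 mW/cm²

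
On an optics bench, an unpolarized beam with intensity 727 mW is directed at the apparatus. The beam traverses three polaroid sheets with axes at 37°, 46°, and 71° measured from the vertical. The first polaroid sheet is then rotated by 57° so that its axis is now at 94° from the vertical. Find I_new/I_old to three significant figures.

I_new/I_old ≈ 0.459

Before rotation:
Unpolarized light through the first polarizer → I₁ = ½ I₀, now polarized at 37°.
I₂ = I₁ cos²(46° − 37°) = 0.5 I₀ · cos²(9°) = 0.4878 I₀.
I₃ = I₂ cos²(71° − 46°) = 0.4878 I₀ · cos²(25°) = 0.4006 I₀.
After rotation:
Unpolarized light through the first polarizer → I₁ = ½ I₀, now polarized at 94°.
I₂ = I₁ cos²(46° − 94°) = 0.5 I₀ · cos²(48°) = 0.2239 I₀.
I₃ = I₂ cos²(71° − 46°) = 0.2239 I₀ · cos²(25°) = 0.1839 I₀.
Ratio = 0.1839 / 0.4006 = 0.459.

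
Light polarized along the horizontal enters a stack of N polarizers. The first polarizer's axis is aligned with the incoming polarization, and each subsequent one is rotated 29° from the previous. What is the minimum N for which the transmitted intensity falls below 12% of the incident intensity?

N = 9

First polarizer is aligned with the polarization: full transmission.
Each further stage multiplies by cos²(29°) = 0.765.
After N polarizers: T = 0.765^(N−1). Require T < 0.12 ⇒ N−1 > ln(0.12)/ln(0.765) = 7.91, so N−1 ≥ 8 and N = 9.
Check: N=9 gives T = 0.1172 < 0.12; N=8 gives T = 0.1533.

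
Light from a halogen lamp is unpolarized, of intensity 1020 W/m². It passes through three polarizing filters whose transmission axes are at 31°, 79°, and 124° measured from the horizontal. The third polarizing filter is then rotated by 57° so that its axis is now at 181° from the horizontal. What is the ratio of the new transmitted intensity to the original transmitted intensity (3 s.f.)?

Before rotation:
Unpolarized light through the first polarizer → I₁ = ½ I₀, now polarized at 31°.
I₂ = I₁ cos²(79° − 31°) = 0.5 I₀ · cos²(48°) = 0.2239 I₀.
I₃ = I₂ cos²(124° − 79°) = 0.2239 I₀ · cos²(45°) = 0.1119 I₀.
After rotation:
Unpolarized light through the first polarizer → I₁ = ½ I₀, now polarized at 31°.
I₂ = I₁ cos²(79° − 31°) = 0.5 I₀ · cos²(48°) = 0.2239 I₀.
Angle between axes 2 and 3: 78°. I₃ = 0.2239 I₀ · cos²(78°) = 0.009677 I₀.
Ratio = 0.009677 / 0.1119 = 0.08645.

I_new/I_old ≈ 0.0865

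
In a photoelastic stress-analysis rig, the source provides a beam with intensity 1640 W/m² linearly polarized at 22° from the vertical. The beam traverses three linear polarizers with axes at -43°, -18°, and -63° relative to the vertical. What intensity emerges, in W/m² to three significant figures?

I ≈ 120 W/m²

I₁ = 1640 W/m² · cos²(65°) = 292.9 W/m².
I₂ = I₁ · cos²(25°) = 292.9 · 0.8214 = 240.6 W/m².
I₃ = I₂ · cos²(45°) = 240.6 · 0.5 = 120.3 W/m².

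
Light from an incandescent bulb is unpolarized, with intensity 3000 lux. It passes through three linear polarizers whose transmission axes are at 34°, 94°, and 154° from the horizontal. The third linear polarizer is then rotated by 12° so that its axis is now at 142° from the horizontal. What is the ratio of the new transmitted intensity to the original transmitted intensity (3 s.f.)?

I_new/I_old ≈ 1.79

Before rotation:
Unpolarized light through the first polarizer → I₁ = ½ I₀, now polarized at 34°.
I₂ = I₁ cos²(94° − 34°) = 0.5 I₀ · cos²(60°) = 0.125 I₀.
I₃ = I₂ cos²(154° − 94°) = 0.125 I₀ · cos²(60°) = 0.03125 I₀.
After rotation:
Unpolarized light through the first polarizer → I₁ = ½ I₀, now polarized at 34°.
I₂ = I₁ cos²(94° − 34°) = 0.5 I₀ · cos²(60°) = 0.125 I₀.
I₃ = I₂ cos²(142° − 94°) = 0.125 I₀ · cos²(48°) = 0.05597 I₀.
Ratio = 0.05597 / 0.03125 = 1.791.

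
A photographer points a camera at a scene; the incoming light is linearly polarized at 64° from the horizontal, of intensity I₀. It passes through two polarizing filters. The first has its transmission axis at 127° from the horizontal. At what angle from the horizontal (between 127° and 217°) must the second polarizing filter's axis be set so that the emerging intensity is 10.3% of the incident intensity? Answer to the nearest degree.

θ ≈ 172°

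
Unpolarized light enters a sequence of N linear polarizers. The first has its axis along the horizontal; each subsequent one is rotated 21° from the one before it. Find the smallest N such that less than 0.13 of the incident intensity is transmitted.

N = 11

First polarizer halves the unpolarized light: factor 1/2.
Each further stage multiplies by cos²(21°) = 0.8716.
After N polarizers: T = 0.5·0.8716^(N−1). Require T < 0.13 ⇒ N−1 > ln(0.13/0.5)/ln(0.8716) = 9.80, so N−1 ≥ 10 and N = 11.
Check: N=11 gives T = 0.1265 < 0.13; N=10 gives T = 0.1451.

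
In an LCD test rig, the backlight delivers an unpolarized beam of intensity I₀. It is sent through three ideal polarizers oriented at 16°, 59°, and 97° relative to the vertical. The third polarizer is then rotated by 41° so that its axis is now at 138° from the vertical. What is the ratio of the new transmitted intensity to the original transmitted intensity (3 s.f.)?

Before rotation:
Unpolarized light through the first polarizer → I₁ = ½ I₀, now polarized at 16°.
I₂ = I₁ cos²(59° − 16°) = 0.5 I₀ · cos²(43°) = 0.2674 I₀.
I₃ = I₂ cos²(97° − 59°) = 0.2674 I₀ · cos²(38°) = 0.1661 I₀.
After rotation:
Unpolarized light through the first polarizer → I₁ = ½ I₀, now polarized at 16°.
I₂ = I₁ cos²(59° − 16°) = 0.5 I₀ · cos²(43°) = 0.2674 I₀.
I₃ = I₂ cos²(138° − 59°) = 0.2674 I₀ · cos²(79°) = 0.009737 I₀.
Ratio = 0.009737 / 0.1661 = 0.05863.

I_new/I_old ≈ 0.0586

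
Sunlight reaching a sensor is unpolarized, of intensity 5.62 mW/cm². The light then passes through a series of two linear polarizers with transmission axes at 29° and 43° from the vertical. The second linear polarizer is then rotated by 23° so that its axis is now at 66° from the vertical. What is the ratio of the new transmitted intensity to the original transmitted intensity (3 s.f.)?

I_new/I_old ≈ 0.677

Before rotation:
Unpolarized light through the first polarizer → I₁ = ½ I₀, now polarized at 29°.
I₂ = I₁ cos²(43° − 29°) = 0.5 I₀ · cos²(14°) = 0.4707 I₀.
After rotation:
Unpolarized light through the first polarizer → I₁ = ½ I₀, now polarized at 29°.
I₂ = I₁ cos²(66° − 29°) = 0.5 I₀ · cos²(37°) = 0.3189 I₀.
Ratio = 0.3189 / 0.4707 = 0.6775.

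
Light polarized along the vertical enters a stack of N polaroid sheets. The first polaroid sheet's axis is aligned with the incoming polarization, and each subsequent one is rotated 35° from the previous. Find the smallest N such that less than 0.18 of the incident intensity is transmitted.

First polarizer is aligned with the polarization: full transmission.
Each further stage multiplies by cos²(35°) = 0.671.
After N polarizers: T = 0.671^(N−1). Require T < 0.18 ⇒ N−1 > ln(0.18)/ln(0.671) = 4.30, so N−1 ≥ 5 and N = 6.
Check: N=6 gives T = 0.136 < 0.18; N=5 gives T = 0.2027.

N = 6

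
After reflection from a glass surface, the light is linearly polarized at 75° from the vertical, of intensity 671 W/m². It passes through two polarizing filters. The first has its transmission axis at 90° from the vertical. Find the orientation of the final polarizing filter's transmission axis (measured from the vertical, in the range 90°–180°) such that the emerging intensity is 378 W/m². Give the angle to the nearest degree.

I₁ = I₀ cos²(90° − 75°) = I₀ cos²(15°) = 0.933 I₀.
Target fraction: 378 / 671 W/m² = 0.5633 of I₀.
Need I₂/I₀ = 0.5633, so cos²(θ − 90°) = 0.5633 / 0.933 = 0.6038.
θ − 90° = arccos(√0.6038) = 39.0°, giving θ ≈ 90 + 39.0 = 129.0°.

θ ≈ 129°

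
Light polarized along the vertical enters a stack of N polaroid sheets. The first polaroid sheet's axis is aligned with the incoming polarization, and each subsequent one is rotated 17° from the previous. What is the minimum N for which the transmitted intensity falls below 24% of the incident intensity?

First polarizer is aligned with the polarization: full transmission.
Each further stage multiplies by cos²(17°) = 0.9145.
After N polarizers: T = 0.9145^(N−1). Require T < 0.24 ⇒ N−1 > ln(0.24)/ln(0.9145) = 15.97, so N−1 ≥ 16 and N = 17.
Check: N=17 gives T = 0.2394 < 0.24; N=16 gives T = 0.2618.

N = 17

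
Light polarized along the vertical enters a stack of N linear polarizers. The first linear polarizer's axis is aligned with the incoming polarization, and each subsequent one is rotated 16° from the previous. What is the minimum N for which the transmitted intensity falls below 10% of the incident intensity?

First polarizer is aligned with the polarization: full transmission.
Each further stage multiplies by cos²(16°) = 0.924.
After N polarizers: T = 0.924^(N−1). Require T < 0.10 ⇒ N−1 > ln(0.10)/ln(0.924) = 29.14, so N−1 ≥ 30 and N = 31.
Check: N=31 gives T = 0.09343 < 0.10; N=30 gives T = 0.1011.

N = 31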